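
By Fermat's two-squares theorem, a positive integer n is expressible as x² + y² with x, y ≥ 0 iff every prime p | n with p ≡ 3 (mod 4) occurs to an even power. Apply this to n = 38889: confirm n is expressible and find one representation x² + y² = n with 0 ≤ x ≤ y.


Step 1: Factor n = 38889 = 3^2 · 29 · 149.
Step 2: Check the mod-4 condition on each prime factor: 3 ≡ 3 (mod 4), exponent 2 (must be even); 29 ≡ 1 (mod 4), exponent 1; 149 ≡ 1 (mod 4), exponent 1.
All primes ≡ 3 (mod 4) appear to even exponent (or don't appear), so by the two-squares theorem n IS expressible as a sum of two squares.
Step 3: Build a representation. Group n = k² · m with k = 3 and m = 29 · 149 = 4321 (a product of primes ≡ 1 (mod 4)); a representation of m scales to one of n via (k·x)² + (k·y)² = k²(x² + y²). Each prime p ≡ 1 (mod 4) is itself a sum of two squares; find a² by testing p − a² for a perfect square:
  29: 29 − 1² = 28, 29 − 2² = 25 = 5² ⇒ 29 = 2² + 5².
  149: 149 − 1² = 148, 149 − 2² = 145, 149 − 3² = 140, 149 − 4² = 133, 149 − 5² = 124, 149 − 6² = 113, 149 − 7² = 100 = 10² ⇒ 149 = 7² + 10².
  Combine using the Brahmagupta–Fibonacci identity (a² + b²)(c² + d²) = (ac − bd)² + (ad + bc)² = (ac + bd)² + (ad − bc)²:
  29 · 149 = 4321: from (2² + 5²)(7² + 10²), take (2·7 − 5·10, 2·10 + 5·7) = (14 − 50, 20 + 35) = (-36, 55); dropping signs (only squares matter) gives (36, 55); check 36² + 55² = 1296 + 3025 = 4321 ✓.
  Scale by k = 3: (3·36, 3·55) = (108, 165).
Step 4: Order so x ≤ y and verify: 108² + 165² = 11664 + 27225 = 38889 = n. ✓

n = 38889 = 108² + 165² (one valid representation with x ≤ y).


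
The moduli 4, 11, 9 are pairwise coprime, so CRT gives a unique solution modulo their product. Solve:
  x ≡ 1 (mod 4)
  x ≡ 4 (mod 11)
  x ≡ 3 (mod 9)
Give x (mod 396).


Moduli 4, 11, 9 are pairwise coprime; by CRT there is a unique solution modulo M = 4 · 11 · 9 = 396.
Solve pairwise, accumulating the modulus:
  Start with x ≡ 1 (mod 4).
  Combine with x ≡ 4 (mod 11): since gcd(4, 11) = 1, we get a unique residue mod 44.
    Write x = 1 + 4·t and substitute into x ≡ 4 (mod 11): 4·t ≡ 4 − 1 = 3 (mod 11).
    The inverse of 4 mod 11 is 3 (since 4·3 = 12 = 1·11 + 1), so t ≡ 3·3 = 9 ≡ 9 (mod 11).
    Then x = 1 + 4·9 = 37, valid modulo lcm(4, 11) = 44: x ≡ 37 (mod 44).
  Combine with x ≡ 3 (mod 9): since gcd(44, 9) = 1, we get a unique residue mod 396.
    Write x = 37 + 44·t and substitute into x ≡ 3 (mod 9): 44·t ≡ 3 − 37 = -34 (mod 9).
    Reduce coefficients mod 9: 8·t ≡ 2 (mod 9).
    The inverse of 8 mod 9 is 8 (since 8·8 = 64 = 7·9 + 1), so t ≡ 8·2 = 16 ≡ 7 (mod 9).
    Then x = 37 + 44·7 = 345, valid modulo lcm(44, 9) = 396: x ≡ 345 (mod 396).
Verify: 345 mod 4 = 1 ✓, 345 mod 11 = 4 ✓, 345 mod 9 = 3 ✓.

x ≡ 345 (mod 396).


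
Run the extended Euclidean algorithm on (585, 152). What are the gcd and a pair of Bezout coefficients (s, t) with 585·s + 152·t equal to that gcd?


Euclidean algorithm on (585, 152) — divide until remainder is 0:
  585 = 3 · 152 + 129
  152 = 1 · 129 + 23
  129 = 5 · 23 + 14
  23 = 1 · 14 + 9
  14 = 1 · 9 + 5
  9 = 1 · 5 + 4
  5 = 1 · 4 + 1
  4 = 4 · 1 + 0
gcd(585, 152) = 1.
Track Bezout coefficients alongside the remainders: start with r₀ = 585 = a·1 + b·0 (s = 1, t = 0) and r₁ = 152 = a·0 + b·1 (s = 0, t = 1); each new remainder r_{k+1} = r_{k-1} − q_k·r_k inherits s_{k+1} = s_{k-1} − q_k·s_k, t_{k+1} = t_{k-1} − q_k·t_k, so r_k = a·s_k + b·t_k at every step:
  q = 3: r = 129, s = 1 − 3·0 = 1, t = 0 − 3·1 = -3  (check: 585·1 + 152·(-3) = 129)
  q = 1: r = 23, s = 0 − 1·1 = -1, t = 1 − 1·(-3) = 4  (check: 585·(-1) + 152·4 = 23)
  q = 5: r = 14, s = 1 − 5·(-1) = 6, t = -3 − 5·4 = -23  (check: 585·6 + 152·(-23) = 14)
  q = 1: r = 9, s = -1 − 1·6 = -7, t = 4 − 1·(-23) = 27  (check: 585·(-7) + 152·27 = 9)
  q = 1: r = 5, s = 6 − 1·(-7) = 13, t = -23 − 1·27 = -50  (check: 585·13 + 152·(-50) = 5)
  q = 1: r = 4, s = -7 − 1·13 = -20, t = 27 − 1·(-50) = 77  (check: 585·(-20) + 152·77 = 4)
  q = 1: r = 1, s = 13 − 1·(-20) = 33, t = -50 − 1·77 = -127  (check: 585·33 + 152·(-127) = 1)
The row with r = 1 (the gcd) gives the Bezout coefficients s = 33, t = -127.
Result: 585 · (33) + 152 · (-127) = 1.

gcd(585, 152) = 1; s = 33, t = -127 (check: 585·33 + 152·(-127) = 1).


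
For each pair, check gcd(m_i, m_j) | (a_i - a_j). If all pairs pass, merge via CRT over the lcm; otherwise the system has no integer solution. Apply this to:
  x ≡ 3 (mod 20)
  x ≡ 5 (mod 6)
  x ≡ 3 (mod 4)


Moduli 20, 6, 4 are not pairwise coprime, so CRT works modulo lcm(m_i) when all pairwise compatibility conditions hold.
Pairwise compatibility: gcd(m_i, m_j) must divide a_i - a_j for every pair.
Merge one congruence at a time:
  Start: x ≡ 3 (mod 20).
  Combine with x ≡ 5 (mod 6): gcd(20, 6) = 2; 5 - 3 = 2, which IS divisible by 2, so compatible.
    Write x = 3 + 20·t and substitute into x ≡ 5 (mod 6): 20·t ≡ 5 − 3 = 2 (mod 6).
    Divide the congruence (and modulus) by g = 2: 10·t ≡ 1 (mod 3).
    Reduce coefficients mod 3: 1·t ≡ 1 (mod 3).
    So t ≡ 1 (mod 3).
    Then x = 3 + 20·1 = 23, valid modulo lcm(20, 6) = 60: x ≡ 23 (mod 60).
  Combine with x ≡ 3 (mod 4): gcd(60, 4) = 4; 3 - 23 = -20, which IS divisible by 4, so compatible.
    Write x = 23 + 60·t and substitute into x ≡ 3 (mod 4): 60·t ≡ 3 − 23 = -20 (mod 4).
    Divide the congruence (and modulus) by g = 4: 15·t ≡ -5 (mod 1).
    Modulo 1 every t works; take t = 0.
    Then x = 23 + 60·0 = 23, valid modulo lcm(60, 4) = 60: x ≡ 23 (mod 60).
Verify: 23 mod 20 = 3, 23 mod 6 = 5, 23 mod 4 = 3.

x ≡ 23 (mod 60).


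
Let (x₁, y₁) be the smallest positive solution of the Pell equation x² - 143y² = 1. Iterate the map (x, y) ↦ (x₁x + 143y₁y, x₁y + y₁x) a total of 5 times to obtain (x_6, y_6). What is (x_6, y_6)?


Step 1: Find the fundamental solution (x₁, y₁) of x² - 143y² = 1.
  Expand √143 as a continued fraction. a₀ = ⌊√143⌋ = 11; iterate m_{k+1} = d_k·a_k − m_k, d_{k+1} = (143 − m_{k+1}²)/d_k, a_{k+1} = ⌊(a₀ + m_{k+1})/d_{k+1}⌋ (starting m₀ = 0, d₀ = 1), with convergents p_k = a_k·p_{k-1} + p_{k-2}, q_k = a_k·q_{k-1} + q_{k-2} (p₋₁ = 1, q₋₁ = 0):
  k = 0: a₀ = 11; p₀/q₀ = 11/1; p₀² − 143·q₀² = 121 − 143 = -22.
  k = 1: m = 11, d = 22, a = ⌊(11 + 11)/22⌋ = 1; p/q = (1·11 + 1)/(1·1 + 0) = 12/1; p² − 143·q² = 144 − 143 = 1.
  The first convergent with p² − 143·q² = 1 gives the fundamental solution (x₁, y₁) = (12, 1).
Step 2: Apply the recurrence (x_{n+1}, y_{n+1}) = (x₁x_n + 143y₁y_n, x₁y_n + y₁x_n) repeatedly.
  From (x_1, y_1) = (12, 1): x_2 = 12·12 + 143·1·1 = 287; y_2 = 12·1 + 1·12 = 24.
  From (x_2, y_2) = (287, 24): x_3 = 12·287 + 143·1·24 = 6876; y_3 = 12·24 + 1·287 = 575.
  From (x_3, y_3) = (6876, 575): x_4 = 12·6876 + 143·1·575 = 164737; y_4 = 12·575 + 1·6876 = 13776.
  From (x_4, y_4) = (164737, 13776): x_5 = 12·164737 + 143·1·13776 = 3946812; y_5 = 12·13776 + 1·164737 = 330049.
  From (x_5, y_5) = (3946812, 330049): x_6 = 12·3946812 + 143·1·330049 = 94558751; y_6 = 12·330049 + 1·3946812 = 7907400.
Step 3: Verify x_6² - 143·y_6² = 8941357390680001 - 8941357390680000 = 1 (should be 1). ✓

(x_1, y_1) = (12, 1); (x_6, y_6) = (94558751, 7907400).


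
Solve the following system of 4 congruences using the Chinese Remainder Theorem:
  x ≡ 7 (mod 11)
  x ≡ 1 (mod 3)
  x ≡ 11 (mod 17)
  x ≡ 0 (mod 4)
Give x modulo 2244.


Product of moduli M = 11 · 3 · 17 · 4 = 2244.
Merge one congruence at a time:
  Start: x ≡ 7 (mod 11).
  Combine with x ≡ 1 (mod 3); new modulus lcm = 33.
    Write x = 7 + 11·t and substitute into x ≡ 1 (mod 3): 11·t ≡ 1 − 7 = -6 (mod 3).
    Reduce coefficients mod 3: 2·t ≡ 0 (mod 3).
    The inverse of 2 mod 3 is 2 (since 2·2 = 4 = 1·3 + 1), so t ≡ 2·0 = 0 ≡ 0 (mod 3).
    Then x = 7 + 11·0 = 7, valid modulo lcm(11, 3) = 33: x ≡ 7 (mod 33).
  Combine with x ≡ 11 (mod 17); new modulus lcm = 561.
    Write x = 7 + 33·t and substitute into x ≡ 11 (mod 17): 33·t ≡ 11 − 7 = 4 (mod 17).
    Reduce coefficients mod 17: 16·t ≡ 4 (mod 17).
    The inverse of 16 mod 17 is 16 (since 16·16 = 256 = 15·17 + 1), so t ≡ 16·4 = 64 ≡ 13 (mod 17).
    Then x = 7 + 33·13 = 436, valid modulo lcm(33, 17) = 561: x ≡ 436 (mod 561).
  Combine with x ≡ 0 (mod 4); new modulus lcm = 2244.
    Write x = 436 + 561·t and substitute into x ≡ 0 (mod 4): 561·t ≡ 0 − 436 = -436 (mod 4).
    Reduce coefficients mod 4: 1·t ≡ 0 (mod 4).
    So t ≡ 0 (mod 4).
    Then x = 436 + 561·0 = 436, valid modulo lcm(561, 4) = 2244: x ≡ 436 (mod 2244).
Verify against each original: 436 mod 11 = 7, 436 mod 3 = 1, 436 mod 17 = 11, 436 mod 4 = 0.

x ≡ 436 (mod 2244).


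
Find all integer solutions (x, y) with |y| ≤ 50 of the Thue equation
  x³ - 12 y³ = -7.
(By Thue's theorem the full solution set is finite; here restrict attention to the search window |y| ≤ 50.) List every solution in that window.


The equation is x³ - 12y³ = -7. For fixed y, x³ = 12·y³ − 7, so a solution requires the RHS to be a perfect cube.
Strategy: iterate y from -50 to 50, compute RHS = 12·y³ − 7, and check whether it is a (positive or negative) perfect cube.
Check small values of y:
  y = 0: RHS = -7 is not a perfect cube.
  y = 1: RHS = 5 is not a perfect cube.
  y = -1: RHS = -19 is not a perfect cube.
  y = 2: RHS = 89 is not a perfect cube.
  y = -2: RHS = -103 is not a perfect cube.
  y = 3: RHS = 317 is not a perfect cube.
  y = -3: RHS = -331 is not a perfect cube.
Continuing the search up to |y| = 50 finds no solutions either.
No (x, y) in the scanned range satisfies the equation.

No integer solutions with |y| ≤ 50.


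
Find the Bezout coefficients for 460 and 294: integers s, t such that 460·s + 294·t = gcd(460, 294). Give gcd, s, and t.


Euclidean algorithm on (460, 294) — divide until remainder is 0:
  460 = 1 · 294 + 166
  294 = 1 · 166 + 128
  166 = 1 · 128 + 38
  128 = 3 · 38 + 14
  38 = 2 · 14 + 10
  14 = 1 · 10 + 4
  10 = 2 · 4 + 2
  4 = 2 · 2 + 0
gcd(460, 294) = 2.
Track Bezout coefficients alongside the remainders: start with r₀ = 460 = a·1 + b·0 (s = 1, t = 0) and r₁ = 294 = a·0 + b·1 (s = 0, t = 1); each new remainder r_{k+1} = r_{k-1} − q_k·r_k inherits s_{k+1} = s_{k-1} − q_k·s_k, t_{k+1} = t_{k-1} − q_k·t_k, so r_k = a·s_k + b·t_k at every step:
  q = 1: r = 166, s = 1 − 1·0 = 1, t = 0 − 1·1 = -1  (check: 460·1 + 294·(-1) = 166)
  q = 1: r = 128, s = 0 − 1·1 = -1, t = 1 − 1·(-1) = 2  (check: 460·(-1) + 294·2 = 128)
  q = 1: r = 38, s = 1 − 1·(-1) = 2, t = -1 − 1·2 = -3  (check: 460·2 + 294·(-3) = 38)
  q = 3: r = 14, s = -1 − 3·2 = -7, t = 2 − 3·(-3) = 11  (check: 460·(-7) + 294·11 = 14)
  q = 2: r = 10, s = 2 − 2·(-7) = 16, t = -3 − 2·11 = -25  (check: 460·16 + 294·(-25) = 10)
  q = 1: r = 4, s = -7 − 1·16 = -23, t = 11 − 1·(-25) = 36  (check: 460·(-23) + 294·36 = 4)
  q = 2: r = 2, s = 16 − 2·(-23) = 62, t = -25 − 2·36 = -97  (check: 460·62 + 294·(-97) = 2)
The row with r = 2 (the gcd) gives the Bezout coefficients s = 62, t = -97.
Result: 460 · (62) + 294 · (-97) = 2.

gcd(460, 294) = 2; s = 62, t = -97 (check: 460·62 + 294·(-97) = 2).


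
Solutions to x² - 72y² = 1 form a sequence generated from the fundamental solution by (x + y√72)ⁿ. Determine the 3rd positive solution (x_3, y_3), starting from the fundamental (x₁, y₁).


Step 1: Find the fundamental solution (x₁, y₁) of x² - 72y² = 1.
  Expand √72 as a continued fraction. a₀ = ⌊√72⌋ = 8; iterate m_{k+1} = d_k·a_k − m_k, d_{k+1} = (72 − m_{k+1}²)/d_k, a_{k+1} = ⌊(a₀ + m_{k+1})/d_{k+1}⌋ (starting m₀ = 0, d₀ = 1), with convergents p_k = a_k·p_{k-1} + p_{k-2}, q_k = a_k·q_{k-1} + q_{k-2} (p₋₁ = 1, q₋₁ = 0):
  k = 0: a₀ = 8; p₀/q₀ = 8/1; p₀² − 72·q₀² = 64 − 72 = -8.
  k = 1: m = 8, d = 8, a = ⌊(8 + 8)/8⌋ = 2; p/q = (2·8 + 1)/(2·1 + 0) = 17/2; p² − 72·q² = 289 − 288 = 1.
  The first convergent with p² − 72·q² = 1 gives the fundamental solution (x₁, y₁) = (17, 2).
Step 2: Apply the recurrence (x_{n+1}, y_{n+1}) = (x₁x_n + 72y₁y_n, x₁y_n + y₁x_n) repeatedly.
  From (x_1, y_1) = (17, 2): x_2 = 17·17 + 72·2·2 = 577; y_2 = 17·2 + 2·17 = 68.
  From (x_2, y_2) = (577, 68): x_3 = 17·577 + 72·2·68 = 19601; y_3 = 17·68 + 2·577 = 2310.
Step 3: Verify x_3² - 72·y_3² = 384199201 - 384199200 = 1 (should be 1). ✓

(x_1, y_1) = (17, 2); (x_3, y_3) = (19601, 2310).


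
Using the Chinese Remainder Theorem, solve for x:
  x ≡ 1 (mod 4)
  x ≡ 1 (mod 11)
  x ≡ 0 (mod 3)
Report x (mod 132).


Moduli 4, 11, 3 are pairwise coprime; by CRT there is a unique solution modulo M = 4 · 11 · 3 = 132.
Solve pairwise, accumulating the modulus:
  Start with x ≡ 1 (mod 4).
  Combine with x ≡ 1 (mod 11): since gcd(4, 11) = 1, we get a unique residue mod 44.
    Write x = 1 + 4·t and substitute into x ≡ 1 (mod 11): 4·t ≡ 1 − 1 = 0 (mod 11).
    The inverse of 4 mod 11 is 3 (since 4·3 = 12 = 1·11 + 1), so t ≡ 3·0 = 0 ≡ 0 (mod 11).
    Then x = 1 + 4·0 = 1, valid modulo lcm(4, 11) = 44: x ≡ 1 (mod 44).
  Combine with x ≡ 0 (mod 3): since gcd(44, 3) = 1, we get a unique residue mod 132.
    Write x = 1 + 44·t and substitute into x ≡ 0 (mod 3): 44·t ≡ 0 − 1 = -1 (mod 3).
    Reduce coefficients mod 3: 2·t ≡ 2 (mod 3).
    The inverse of 2 mod 3 is 2 (since 2·2 = 4 = 1·3 + 1), so t ≡ 2·2 = 4 ≡ 1 (mod 3).
    Then x = 1 + 44·1 = 45, valid modulo lcm(44, 3) = 132: x ≡ 45 (mod 132).
Verify: 45 mod 4 = 1 ✓, 45 mod 11 = 1 ✓, 45 mod 3 = 0 ✓.

x ≡ 45 (mod 132).


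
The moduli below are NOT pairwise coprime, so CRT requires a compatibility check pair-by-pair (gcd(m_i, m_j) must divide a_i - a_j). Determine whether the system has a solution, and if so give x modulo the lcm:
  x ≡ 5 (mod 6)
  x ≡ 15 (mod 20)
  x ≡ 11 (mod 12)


Moduli 6, 20, 12 are not pairwise coprime, so CRT works modulo lcm(m_i) when all pairwise compatibility conditions hold.
Pairwise compatibility: gcd(m_i, m_j) must divide a_i - a_j for every pair.
Merge one congruence at a time:
  Start: x ≡ 5 (mod 6).
  Combine with x ≡ 15 (mod 20): gcd(6, 20) = 2; 15 - 5 = 10, which IS divisible by 2, so compatible.
    Write x = 5 + 6·t and substitute into x ≡ 15 (mod 20): 6·t ≡ 15 − 5 = 10 (mod 20).
    Divide the congruence (and modulus) by g = 2: 3·t ≡ 5 (mod 10).
    The inverse of 3 mod 10 is 7 (since 3·7 = 21 = 2·10 + 1), so t ≡ 7·5 = 35 ≡ 5 (mod 10).
    Then x = 5 + 6·5 = 35, valid modulo lcm(6, 20) = 60: x ≡ 35 (mod 60).
  Combine with x ≡ 11 (mod 12): gcd(60, 12) = 12; 11 - 35 = -24, which IS divisible by 12, so compatible.
    Write x = 35 + 60·t and substitute into x ≡ 11 (mod 12): 60·t ≡ 11 − 35 = -24 (mod 12).
    Divide the congruence (and modulus) by g = 12: 5·t ≡ -2 (mod 1).
    Modulo 1 every t works; take t = 0.
    Then x = 35 + 60·0 = 35, valid modulo lcm(60, 12) = 60: x ≡ 35 (mod 60).
Verify: 35 mod 6 = 5, 35 mod 20 = 15, 35 mod 12 = 11.

x ≡ 35 (mod 60).


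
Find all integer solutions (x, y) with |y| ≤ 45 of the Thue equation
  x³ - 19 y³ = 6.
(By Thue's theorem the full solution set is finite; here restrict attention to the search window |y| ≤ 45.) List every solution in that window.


The equation is x³ - 19y³ = 6. For fixed y, x³ = 19·y³ + 6, so a solution requires the RHS to be a perfect cube.
Strategy: iterate y from -45 to 45, compute RHS = 19·y³ + 6, and check whether it is a (positive or negative) perfect cube.
Check small values of y:
  y = 0: RHS = 6 is not a perfect cube.
  y = 1: RHS = 25 is not a perfect cube.
  y = -1: RHS = -13 is not a perfect cube.
  y = 2: RHS = 158 is not a perfect cube.
  y = -2: RHS = -146 is not a perfect cube.
  y = 3: RHS = 519 is not a perfect cube.
  y = -3: RHS = -507 is not a perfect cube.
Continuing the search up to |y| = 45 finds no solutions either.
No (x, y) in the scanned range satisfies the equation.

No integer solutions with |y| ≤ 45.


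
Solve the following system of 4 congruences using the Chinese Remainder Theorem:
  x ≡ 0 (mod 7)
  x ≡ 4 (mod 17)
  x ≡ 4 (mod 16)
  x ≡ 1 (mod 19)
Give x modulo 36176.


Product of moduli M = 7 · 17 · 16 · 19 = 36176.
Merge one congruence at a time:
  Start: x ≡ 0 (mod 7).
  Combine with x ≡ 4 (mod 17); new modulus lcm = 119.
    Write x = 0 + 7·t and substitute into x ≡ 4 (mod 17): 7·t ≡ 4 − 0 = 4 (mod 17).
    The inverse of 7 mod 17 is 5 (since 7·5 = 35 = 2·17 + 1), so t ≡ 5·4 = 20 ≡ 3 (mod 17).
    Then x = 0 + 7·3 = 21, valid modulo lcm(7, 17) = 119: x ≡ 21 (mod 119).
  Combine with x ≡ 4 (mod 16); new modulus lcm = 1904.
    Write x = 21 + 119·t and substitute into x ≡ 4 (mod 16): 119·t ≡ 4 − 21 = -17 (mod 16).
    Reduce coefficients mod 16: 7·t ≡ 15 (mod 16).
    The inverse of 7 mod 16 is 7 (since 7·7 = 49 = 3·16 + 1), so t ≡ 7·15 = 105 ≡ 9 (mod 16).
    Then x = 21 + 119·9 = 1092, valid modulo lcm(119, 16) = 1904: x ≡ 1092 (mod 1904).
  Combine with x ≡ 1 (mod 19); new modulus lcm = 36176.
    Write x = 1092 + 1904·t and substitute into x ≡ 1 (mod 19): 1904·t ≡ 1 − 1092 = -1091 (mod 19).
    Reduce coefficients mod 19: 4·t ≡ 11 (mod 19).
    The inverse of 4 mod 19 is 5 (since 4·5 = 20 = 1·19 + 1), so t ≡ 5·11 = 55 ≡ 17 (mod 19).
    Then x = 1092 + 1904·17 = 33460, valid modulo lcm(1904, 19) = 36176: x ≡ 33460 (mod 36176).
Verify against each original: 33460 mod 7 = 0, 33460 mod 17 = 4, 33460 mod 16 = 4, 33460 mod 19 = 1.

x ≡ 33460 (mod 36176).


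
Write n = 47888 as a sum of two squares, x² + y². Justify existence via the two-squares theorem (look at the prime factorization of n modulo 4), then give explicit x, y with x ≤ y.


Step 1: Factor n = 47888 = 2^4 · 41 · 73.
Step 2: Check the mod-4 condition on each prime factor: 2 = 2 (special); 41 ≡ 1 (mod 4), exponent 1; 73 ≡ 1 (mod 4), exponent 1.
All primes ≡ 3 (mod 4) appear to even exponent (or don't appear), so by the two-squares theorem n IS expressible as a sum of two squares.
Step 3: Build a representation. Group n = k² · m with k = 4 and m = 41 · 73 = 2993 (a product of primes ≡ 1 (mod 4)); a representation of m scales to one of n via (k·x)² + (k·y)² = k²(x² + y²). Each prime p ≡ 1 (mod 4) is itself a sum of two squares; find a² by testing p − a² for a perfect square:
  41: 41 − 1² = 40, 41 − 2² = 37, 41 − 3² = 32, 41 − 4² = 25 = 5² ⇒ 41 = 4² + 5².
  73: 73 − 1² = 72, 73 − 2² = 69, 73 − 3² = 64 = 8² ⇒ 73 = 3² + 8².
  Combine using the Brahmagupta–Fibonacci identity (a² + b²)(c² + d²) = (ac − bd)² + (ad + bc)² = (ac + bd)² + (ad − bc)²:
  41 · 73 = 2993: from (4² + 5²)(3² + 8²), take (4·3 − 5·8, 4·8 + 5·3) = (12 − 40, 32 + 15) = (-28, 47); dropping signs (only squares matter) gives (28, 47); check 28² + 47² = 784 + 2209 = 2993 ✓.
  Scale by k = 4: (4·28, 4·47) = (112, 188).
Step 4: Order so x ≤ y and verify: 112² + 188² = 12544 + 35344 = 47888 = n. ✓

n = 47888 = 112² + 188² (one valid representation with x ≤ y).


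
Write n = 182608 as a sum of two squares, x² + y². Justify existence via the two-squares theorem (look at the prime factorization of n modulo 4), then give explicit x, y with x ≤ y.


Step 1: Factor n = 182608 = 2^4 · 101 · 113.
Step 2: Check the mod-4 condition on each prime factor: 2 = 2 (special); 101 ≡ 1 (mod 4), exponent 1; 113 ≡ 1 (mod 4), exponent 1.
All primes ≡ 3 (mod 4) appear to even exponent (or don't appear), so by the two-squares theorem n IS expressible as a sum of two squares.
Step 3: Build a representation. Group n = k² · m with k = 4 and m = 101 · 113 = 11413 (a product of primes ≡ 1 (mod 4)); a representation of m scales to one of n via (k·x)² + (k·y)² = k²(x² + y²). Each prime p ≡ 1 (mod 4) is itself a sum of two squares; find a² by testing p − a² for a perfect square:
  101: 101 − 1² = 100 = 10² ⇒ 101 = 1² + 10².
  113: 113 − 1² = 112, 113 − 2² = 109, 113 − 3² = 104, 113 − 4² = 97, 113 − 5² = 88, 113 − 6² = 77, 113 − 7² = 64 = 8² ⇒ 113 = 7² + 8².
  Combine using the Brahmagupta–Fibonacci identity (a² + b²)(c² + d²) = (ac − bd)² + (ad + bc)² = (ac + bd)² + (ad − bc)²:
  101 · 113 = 11413: from (1² + 10²)(7² + 8²), take (1·7 − 10·8, 1·8 + 10·7) = (7 − 80, 8 + 70) = (-73, 78); dropping signs (only squares matter) gives (73, 78); check 73² + 78² = 5329 + 6084 = 11413 ✓.
  Scale by k = 4: (4·73, 4·78) = (292, 312).
Step 4: Order so x ≤ y and verify: 292² + 312² = 85264 + 97344 = 182608 = n. ✓

n = 182608 = 292² + 312² (one valid representation with x ≤ y).


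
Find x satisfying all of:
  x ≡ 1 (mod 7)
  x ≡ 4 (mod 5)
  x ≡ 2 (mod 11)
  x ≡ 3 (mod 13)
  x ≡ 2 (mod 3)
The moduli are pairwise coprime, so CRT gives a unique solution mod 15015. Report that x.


Product of moduli M = 7 · 5 · 11 · 13 · 3 = 15015.
Merge one congruence at a time:
  Start: x ≡ 1 (mod 7).
  Combine with x ≡ 4 (mod 5); new modulus lcm = 35.
    Write x = 1 + 7·t and substitute into x ≡ 4 (mod 5): 7·t ≡ 4 − 1 = 3 (mod 5).
    Reduce coefficients mod 5: 2·t ≡ 3 (mod 5).
    The inverse of 2 mod 5 is 3 (since 2·3 = 6 = 1·5 + 1), so t ≡ 3·3 = 9 ≡ 4 (mod 5).
    Then x = 1 + 7·4 = 29, valid modulo lcm(7, 5) = 35: x ≡ 29 (mod 35).
  Combine with x ≡ 2 (mod 11); new modulus lcm = 385.
    Write x = 29 + 35·t and substitute into x ≡ 2 (mod 11): 35·t ≡ 2 − 29 = -27 (mod 11).
    Reduce coefficients mod 11: 2·t ≡ 6 (mod 11).
    The inverse of 2 mod 11 is 6 (since 2·6 = 12 = 1·11 + 1), so t ≡ 6·6 = 36 ≡ 3 (mod 11).
    Then x = 29 + 35·3 = 134, valid modulo lcm(35, 11) = 385: x ≡ 134 (mod 385).
  Combine with x ≡ 3 (mod 13); new modulus lcm = 5005.
    Write x = 134 + 385·t and substitute into x ≡ 3 (mod 13): 385·t ≡ 3 − 134 = -131 (mod 13).
    Reduce coefficients mod 13: 8·t ≡ 12 (mod 13).
    The inverse of 8 mod 13 is 5 (since 8·5 = 40 = 3·13 + 1), so t ≡ 5·12 = 60 ≡ 8 (mod 13).
    Then x = 134 + 385·8 = 3214, valid modulo lcm(385, 13) = 5005: x ≡ 3214 (mod 5005).
  Combine with x ≡ 2 (mod 3); new modulus lcm = 15015.
    Write x = 3214 + 5005·t and substitute into x ≡ 2 (mod 3): 5005·t ≡ 2 − 3214 = -3212 (mod 3).
    Reduce coefficients mod 3: 1·t ≡ 1 (mod 3).
    So t ≡ 1 (mod 3).
    Then x = 3214 + 5005·1 = 8219, valid modulo lcm(5005, 3) = 15015: x ≡ 8219 (mod 15015).
Verify against each original: 8219 mod 7 = 1, 8219 mod 5 = 4, 8219 mod 11 = 2, 8219 mod 13 = 3, 8219 mod 3 = 2.

x ≡ 8219 (mod 15015).


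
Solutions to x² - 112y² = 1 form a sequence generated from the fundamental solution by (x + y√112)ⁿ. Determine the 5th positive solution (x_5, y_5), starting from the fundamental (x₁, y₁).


Step 1: Find the fundamental solution (x₁, y₁) of x² - 112y² = 1.
  Expand √112 as a continued fraction. a₀ = ⌊√112⌋ = 10; iterate m_{k+1} = d_k·a_k − m_k, d_{k+1} = (112 − m_{k+1}²)/d_k, a_{k+1} = ⌊(a₀ + m_{k+1})/d_{k+1}⌋ (starting m₀ = 0, d₀ = 1), with convergents p_k = a_k·p_{k-1} + p_{k-2}, q_k = a_k·q_{k-1} + q_{k-2} (p₋₁ = 1, q₋₁ = 0):
  k = 0: a₀ = 10; p₀/q₀ = 10/1; p₀² − 112·q₀² = 100 − 112 = -12.
  k = 1: m = 10, d = 12, a = ⌊(10 + 10)/12⌋ = 1; p/q = (1·10 + 1)/(1·1 + 0) = 11/1; p² − 112·q² = 121 − 112 = 9.
  k = 2: m = 2, d = 9, a = ⌊(10 + 2)/9⌋ = 1; p/q = (1·11 + 10)/(1·1 + 1) = 21/2; p² − 112·q² = 441 − 448 = -7.
  k = 3: m = 7, d = 7, a = ⌊(10 + 7)/7⌋ = 2; p/q = (2·21 + 11)/(2·2 + 1) = 53/5; p² − 112·q² = 2809 − 2800 = 9.
  k = 4: m = 7, d = 9, a = ⌊(10 + 7)/9⌋ = 1; p/q = (1·53 + 21)/(1·5 + 2) = 74/7; p² − 112·q² = 5476 − 5488 = -12.
  k = 5: m = 2, d = 12, a = ⌊(10 + 2)/12⌋ = 1; p/q = (1·74 + 53)/(1·7 + 5) = 127/12; p² − 112·q² = 16129 − 16128 = 1.
  The first convergent with p² − 112·q² = 1 gives the fundamental solution (x₁, y₁) = (127, 12).
Step 2: Apply the recurrence (x_{n+1}, y_{n+1}) = (x₁x_n + 112y₁y_n, x₁y_n + y₁x_n) repeatedly.
  From (x_1, y_1) = (127, 12): x_2 = 127·127 + 112·12·12 = 32257; y_2 = 127·12 + 12·127 = 3048.
  From (x_2, y_2) = (32257, 3048): x_3 = 127·32257 + 112·12·3048 = 8193151; y_3 = 127·3048 + 12·32257 = 774180.
  From (x_3, y_3) = (8193151, 774180): x_4 = 127·8193151 + 112·12·774180 = 2081028097; y_4 = 127·774180 + 12·8193151 = 196638672.
  From (x_4, y_4) = (2081028097, 196638672): x_5 = 127·2081028097 + 112·12·196638672 = 528572943487; y_5 = 127·196638672 + 12·2081028097 = 49945448508.
Step 3: Verify x_5² - 112·y_5² = 279389356586511295719169 - 279389356586511295719168 = 1 (should be 1). ✓

(x_1, y_1) = (127, 12); (x_5, y_5) = (528572943487, 49945448508).


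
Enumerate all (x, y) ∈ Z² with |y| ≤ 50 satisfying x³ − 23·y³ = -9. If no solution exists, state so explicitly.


The equation is x³ - 23y³ = -9. For fixed y, x³ = 23·y³ − 9, so a solution requires the RHS to be a perfect cube.
Strategy: iterate y from -50 to 50, compute RHS = 23·y³ − 9, and check whether it is a (positive or negative) perfect cube.
Check small values of y:
  y = 0: RHS = -9 is not a perfect cube.
  y = 1: RHS = 14 is not a perfect cube.
  y = -1: RHS = -32 is not a perfect cube.
  y = 2: RHS = 175 is not a perfect cube.
  y = -2: RHS = -193 is not a perfect cube.
  y = 3: RHS = 612 is not a perfect cube.
  y = -3: RHS = -630 is not a perfect cube.
Continuing the search up to |y| = 50 finds no solutions either.
No (x, y) in the scanned range satisfies the equation.

No integer solutions with |y| ≤ 50.


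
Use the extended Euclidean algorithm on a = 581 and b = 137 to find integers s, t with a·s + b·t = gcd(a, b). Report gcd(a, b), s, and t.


Euclidean algorithm on (581, 137) — divide until remainder is 0:
  581 = 4 · 137 + 33
  137 = 4 · 33 + 5
  33 = 6 · 5 + 3
  5 = 1 · 3 + 2
  3 = 1 · 2 + 1
  2 = 2 · 1 + 0
gcd(581, 137) = 1.
Track Bezout coefficients alongside the remainders: start with r₀ = 581 = a·1 + b·0 (s = 1, t = 0) and r₁ = 137 = a·0 + b·1 (s = 0, t = 1); each new remainder r_{k+1} = r_{k-1} − q_k·r_k inherits s_{k+1} = s_{k-1} − q_k·s_k, t_{k+1} = t_{k-1} − q_k·t_k, so r_k = a·s_k + b·t_k at every step:
  q = 4: r = 33, s = 1 − 4·0 = 1, t = 0 − 4·1 = -4  (check: 581·1 + 137·(-4) = 33)
  q = 4: r = 5, s = 0 − 4·1 = -4, t = 1 − 4·(-4) = 17  (check: 581·(-4) + 137·17 = 5)
  q = 6: r = 3, s = 1 − 6·(-4) = 25, t = -4 − 6·17 = -106  (check: 581·25 + 137·(-106) = 3)
  q = 1: r = 2, s = -4 − 1·25 = -29, t = 17 − 1·(-106) = 123  (check: 581·(-29) + 137·123 = 2)
  q = 1: r = 1, s = 25 − 1·(-29) = 54, t = -106 − 1·123 = -229  (check: 581·54 + 137·(-229) = 1)
The row with r = 1 (the gcd) gives the Bezout coefficients s = 54, t = -229.
Result: 581 · (54) + 137 · (-229) = 1.

gcd(581, 137) = 1; s = 54, t = -229 (check: 581·54 + 137·(-229) = 1).


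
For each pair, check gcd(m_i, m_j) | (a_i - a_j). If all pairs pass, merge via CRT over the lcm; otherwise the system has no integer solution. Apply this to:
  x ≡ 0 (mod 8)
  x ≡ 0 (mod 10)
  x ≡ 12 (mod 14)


Moduli 8, 10, 14 are not pairwise coprime, so CRT works modulo lcm(m_i) when all pairwise compatibility conditions hold.
Pairwise compatibility: gcd(m_i, m_j) must divide a_i - a_j for every pair.
Merge one congruence at a time:
  Start: x ≡ 0 (mod 8).
  Combine with x ≡ 0 (mod 10): gcd(8, 10) = 2; 0 - 0 = 0, which IS divisible by 2, so compatible.
    Write x = 0 + 8·t and substitute into x ≡ 0 (mod 10): 8·t ≡ 0 − 0 = 0 (mod 10).
    Divide the congruence (and modulus) by g = 2: 4·t ≡ 0 (mod 5).
    The inverse of 4 mod 5 is 4 (since 4·4 = 16 = 3·5 + 1), so t ≡ 4·0 = 0 ≡ 0 (mod 5).
    Then x = 0 + 8·0 = 0, valid modulo lcm(8, 10) = 40: x ≡ 0 (mod 40).
  Combine with x ≡ 12 (mod 14): gcd(40, 14) = 2; 12 - 0 = 12, which IS divisible by 2, so compatible.
    Write x = 0 + 40·t and substitute into x ≡ 12 (mod 14): 40·t ≡ 12 − 0 = 12 (mod 14).
    Divide the congruence (and modulus) by g = 2: 20·t ≡ 6 (mod 7).
    Reduce coefficients mod 7: 6·t ≡ 6 (mod 7).
    The inverse of 6 mod 7 is 6 (since 6·6 = 36 = 5·7 + 1), so t ≡ 6·6 = 36 ≡ 1 (mod 7).
    Then x = 0 + 40·1 = 40, valid modulo lcm(40, 14) = 280: x ≡ 40 (mod 280).
Verify: 40 mod 8 = 0, 40 mod 10 = 0, 40 mod 14 = 12.

x ≡ 40 (mod 280).


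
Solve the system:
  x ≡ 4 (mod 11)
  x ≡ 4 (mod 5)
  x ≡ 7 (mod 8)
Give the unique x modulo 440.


Moduli 11, 5, 8 are pairwise coprime; by CRT there is a unique solution modulo M = 11 · 5 · 8 = 440.
Solve pairwise, accumulating the modulus:
  Start with x ≡ 4 (mod 11).
  Combine with x ≡ 4 (mod 5): since gcd(11, 5) = 1, we get a unique residue mod 55.
    Write x = 4 + 11·t and substitute into x ≡ 4 (mod 5): 11·t ≡ 4 − 4 = 0 (mod 5).
    Reduce coefficients mod 5: 1·t ≡ 0 (mod 5).
    So t ≡ 0 (mod 5).
    Then x = 4 + 11·0 = 4, valid modulo lcm(11, 5) = 55: x ≡ 4 (mod 55).
  Combine with x ≡ 7 (mod 8): since gcd(55, 8) = 1, we get a unique residue mod 440.
    Write x = 4 + 55·t and substitute into x ≡ 7 (mod 8): 55·t ≡ 7 − 4 = 3 (mod 8).
    Reduce coefficients mod 8: 7·t ≡ 3 (mod 8).
    The inverse of 7 mod 8 is 7 (since 7·7 = 49 = 6·8 + 1), so t ≡ 7·3 = 21 ≡ 5 (mod 8).
    Then x = 4 + 55·5 = 279, valid modulo lcm(55, 8) = 440: x ≡ 279 (mod 440).
Verify: 279 mod 11 = 4 ✓, 279 mod 5 = 4 ✓, 279 mod 8 = 7 ✓.

x ≡ 279 (mod 440).


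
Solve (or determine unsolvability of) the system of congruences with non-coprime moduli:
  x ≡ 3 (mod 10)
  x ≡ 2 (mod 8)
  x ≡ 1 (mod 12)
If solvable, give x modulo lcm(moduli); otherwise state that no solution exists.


Moduli 10, 8, 12 are not pairwise coprime, so CRT works modulo lcm(m_i) when all pairwise compatibility conditions hold.
Pairwise compatibility: gcd(m_i, m_j) must divide a_i - a_j for every pair.
Merge one congruence at a time:
  Start: x ≡ 3 (mod 10).
  Combine with x ≡ 2 (mod 8): gcd(10, 8) = 2, and 2 - 3 = -1 is NOT divisible by 2.
    ⇒ system is inconsistent (no integer solution).

No solution (the system is inconsistent).


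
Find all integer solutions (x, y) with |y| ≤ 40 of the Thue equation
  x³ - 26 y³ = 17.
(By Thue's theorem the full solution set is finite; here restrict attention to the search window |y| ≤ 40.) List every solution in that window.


The equation is x³ - 26y³ = 17. For fixed y, x³ = 26·y³ + 17, so a solution requires the RHS to be a perfect cube.
Strategy: iterate y from -40 to 40, compute RHS = 26·y³ + 17, and check whether it is a (positive or negative) perfect cube.
Check small values of y:
  y = 0: RHS = 17 is not a perfect cube.
  y = 1: RHS = 43 is not a perfect cube.
  y = -1: RHS = -9 is not a perfect cube.
  y = 2: RHS = 225 is not a perfect cube.
  y = -2: RHS = -191 is not a perfect cube.
  y = 3: RHS = 719 is not a perfect cube.
  y = -3: RHS = -685 is not a perfect cube.
Continuing the search up to |y| = 40 finds no solutions either.
No (x, y) in the scanned range satisfies the equation.

No integer solutions with |y| ≤ 40.


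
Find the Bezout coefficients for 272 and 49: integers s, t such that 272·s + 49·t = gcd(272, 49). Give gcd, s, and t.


Euclidean algorithm on (272, 49) — divide until remainder is 0:
  272 = 5 · 49 + 27
  49 = 1 · 27 + 22
  27 = 1 · 22 + 5
  22 = 4 · 5 + 2
  5 = 2 · 2 + 1
  2 = 2 · 1 + 0
gcd(272, 49) = 1.
Track Bezout coefficients alongside the remainders: start with r₀ = 272 = a·1 + b·0 (s = 1, t = 0) and r₁ = 49 = a·0 + b·1 (s = 0, t = 1); each new remainder r_{k+1} = r_{k-1} − q_k·r_k inherits s_{k+1} = s_{k-1} − q_k·s_k, t_{k+1} = t_{k-1} − q_k·t_k, so r_k = a·s_k + b·t_k at every step:
  q = 5: r = 27, s = 1 − 5·0 = 1, t = 0 − 5·1 = -5  (check: 272·1 + 49·(-5) = 27)
  q = 1: r = 22, s = 0 − 1·1 = -1, t = 1 − 1·(-5) = 6  (check: 272·(-1) + 49·6 = 22)
  q = 1: r = 5, s = 1 − 1·(-1) = 2, t = -5 − 1·6 = -11  (check: 272·2 + 49·(-11) = 5)
  q = 4: r = 2, s = -1 − 4·2 = -9, t = 6 − 4·(-11) = 50  (check: 272·(-9) + 49·50 = 2)
  q = 2: r = 1, s = 2 − 2·(-9) = 20, t = -11 − 2·50 = -111  (check: 272·20 + 49·(-111) = 1)
The row with r = 1 (the gcd) gives the Bezout coefficients s = 20, t = -111.
Result: 272 · (20) + 49 · (-111) = 1.

gcd(272, 49) = 1; s = 20, t = -111 (check: 272·20 + 49·(-111) = 1).


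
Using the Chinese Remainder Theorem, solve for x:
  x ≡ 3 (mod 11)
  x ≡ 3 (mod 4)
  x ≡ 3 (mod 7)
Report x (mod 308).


Moduli 11, 4, 7 are pairwise coprime; by CRT there is a unique solution modulo M = 11 · 4 · 7 = 308.
Solve pairwise, accumulating the modulus:
  Start with x ≡ 3 (mod 11).
  Combine with x ≡ 3 (mod 4): since gcd(11, 4) = 1, we get a unique residue mod 44.
    Write x = 3 + 11·t and substitute into x ≡ 3 (mod 4): 11·t ≡ 3 − 3 = 0 (mod 4).
    Reduce coefficients mod 4: 3·t ≡ 0 (mod 4).
    The inverse of 3 mod 4 is 3 (since 3·3 = 9 = 2·4 + 1), so t ≡ 3·0 = 0 ≡ 0 (mod 4).
    Then x = 3 + 11·0 = 3, valid modulo lcm(11, 4) = 44: x ≡ 3 (mod 44).
  Combine with x ≡ 3 (mod 7): since gcd(44, 7) = 1, we get a unique residue mod 308.
    Write x = 3 + 44·t and substitute into x ≡ 3 (mod 7): 44·t ≡ 3 − 3 = 0 (mod 7).
    Reduce coefficients mod 7: 2·t ≡ 0 (mod 7).
    The inverse of 2 mod 7 is 4 (since 2·4 = 8 = 1·7 + 1), so t ≡ 4·0 = 0 ≡ 0 (mod 7).
    Then x = 3 + 44·0 = 3, valid modulo lcm(44, 7) = 308: x ≡ 3 (mod 308).
Verify: 3 mod 11 = 3 ✓, 3 mod 4 = 3 ✓, 3 mod 7 = 3 ✓.

x ≡ 3 (mod 308).


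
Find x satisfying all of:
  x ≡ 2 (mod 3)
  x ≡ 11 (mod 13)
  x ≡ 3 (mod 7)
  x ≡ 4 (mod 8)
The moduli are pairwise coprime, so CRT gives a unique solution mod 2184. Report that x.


Product of moduli M = 3 · 13 · 7 · 8 = 2184.
Merge one congruence at a time:
  Start: x ≡ 2 (mod 3).
  Combine with x ≡ 11 (mod 13); new modulus lcm = 39.
    Write x = 2 + 3·t and substitute into x ≡ 11 (mod 13): 3·t ≡ 11 − 2 = 9 (mod 13).
    The inverse of 3 mod 13 is 9 (since 3·9 = 27 = 2·13 + 1), so t ≡ 9·9 = 81 ≡ 3 (mod 13).
    Then x = 2 + 3·3 = 11, valid modulo lcm(3, 13) = 39: x ≡ 11 (mod 39).
  Combine with x ≡ 3 (mod 7); new modulus lcm = 273.
    Write x = 11 + 39·t and substitute into x ≡ 3 (mod 7): 39·t ≡ 3 − 11 = -8 (mod 7).
    Reduce coefficients mod 7: 4·t ≡ 6 (mod 7).
    The inverse of 4 mod 7 is 2 (since 4·2 = 8 = 1·7 + 1), so t ≡ 2·6 = 12 ≡ 5 (mod 7).
    Then x = 11 + 39·5 = 206, valid modulo lcm(39, 7) = 273: x ≡ 206 (mod 273).
  Combine with x ≡ 4 (mod 8); new modulus lcm = 2184.
    Write x = 206 + 273·t and substitute into x ≡ 4 (mod 8): 273·t ≡ 4 − 206 = -202 (mod 8).
    Reduce coefficients mod 8: 1·t ≡ 6 (mod 8).
    So t ≡ 6 (mod 8).
    Then x = 206 + 273·6 = 1844, valid modulo lcm(273, 8) = 2184: x ≡ 1844 (mod 2184).
Verify against each original: 1844 mod 3 = 2, 1844 mod 13 = 11, 1844 mod 7 = 3, 1844 mod 8 = 4.

x ≡ 1844 (mod 2184).


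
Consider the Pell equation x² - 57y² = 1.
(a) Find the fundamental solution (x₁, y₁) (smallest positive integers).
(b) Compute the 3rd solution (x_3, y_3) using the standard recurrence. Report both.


Step 1: Find the fundamental solution (x₁, y₁) of x² - 57y² = 1.
  Expand √57 as a continued fraction. a₀ = ⌊√57⌋ = 7; iterate m_{k+1} = d_k·a_k − m_k, d_{k+1} = (57 − m_{k+1}²)/d_k, a_{k+1} = ⌊(a₀ + m_{k+1})/d_{k+1}⌋ (starting m₀ = 0, d₀ = 1), with convergents p_k = a_k·p_{k-1} + p_{k-2}, q_k = a_k·q_{k-1} + q_{k-2} (p₋₁ = 1, q₋₁ = 0):
  k = 0: a₀ = 7; p₀/q₀ = 7/1; p₀² − 57·q₀² = 49 − 57 = -8.
  k = 1: m = 7, d = 8, a = ⌊(7 + 7)/8⌋ = 1; p/q = (1·7 + 1)/(1·1 + 0) = 8/1; p² − 57·q² = 64 − 57 = 7.
  k = 2: m = 1, d = 7, a = ⌊(7 + 1)/7⌋ = 1; p/q = (1·8 + 7)/(1·1 + 1) = 15/2; p² − 57·q² = 225 − 228 = -3.
  k = 3: m = 6, d = 3, a = ⌊(7 + 6)/3⌋ = 4; p/q = (4·15 + 8)/(4·2 + 1) = 68/9; p² − 57·q² = 4624 − 4617 = 7.
  k = 4: m = 6, d = 7, a = ⌊(7 + 6)/7⌋ = 1; p/q = (1·68 + 15)/(1·9 + 2) = 83/11; p² − 57·q² = 6889 − 6897 = -8.
  k = 5: m = 1, d = 8, a = ⌊(7 + 1)/8⌋ = 1; p/q = (1·83 + 68)/(1·11 + 9) = 151/20; p² − 57·q² = 22801 − 22800 = 1.
  The first convergent with p² − 57·q² = 1 gives the fundamental solution (x₁, y₁) = (151, 20).
Step 2: Apply the recurrence (x_{n+1}, y_{n+1}) = (x₁x_n + 57y₁y_n, x₁y_n + y₁x_n) repeatedly.
  From (x_1, y_1) = (151, 20): x_2 = 151·151 + 57·20·20 = 45601; y_2 = 151·20 + 20·151 = 6040.
  From (x_2, y_2) = (45601, 6040): x_3 = 151·45601 + 57·20·6040 = 13771351; y_3 = 151·6040 + 20·45601 = 1824060.
Step 3: Verify x_3² - 57·y_3² = 189650108365201 - 189650108365200 = 1 (should be 1). ✓

(x_1, y_1) = (151, 20); (x_3, y_3) = (13771351, 1824060).


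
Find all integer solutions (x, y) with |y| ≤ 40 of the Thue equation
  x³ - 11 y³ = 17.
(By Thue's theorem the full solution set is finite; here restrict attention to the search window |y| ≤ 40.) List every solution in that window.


The equation is x³ - 11y³ = 17. For fixed y, x³ = 11·y³ + 17, so a solution requires the RHS to be a perfect cube.
Strategy: iterate y from -40 to 40, compute RHS = 11·y³ + 17, and check whether it is a (positive or negative) perfect cube.
Check small values of y:
  y = 0: RHS = 17 is not a perfect cube.
  y = 1: RHS = 28 is not a perfect cube.
  y = -1: RHS = 6 is not a perfect cube.
  y = 2: RHS = 105 is not a perfect cube.
  y = -2: RHS = -71 is not a perfect cube.
  y = 3: RHS = 314 is not a perfect cube.
  y = -3: RHS = -280 is not a perfect cube.
Continuing the search up to |y| = 40 finds no solutions either.
No (x, y) in the scanned range satisfies the equation.

No integer solutions with |y| ≤ 40.


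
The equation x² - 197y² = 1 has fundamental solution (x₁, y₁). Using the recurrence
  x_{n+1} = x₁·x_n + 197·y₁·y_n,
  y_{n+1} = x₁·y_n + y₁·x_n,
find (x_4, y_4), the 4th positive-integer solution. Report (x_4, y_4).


Step 1: Find the fundamental solution (x₁, y₁) of x² - 197y² = 1.
  Expand √197 as a continued fraction. a₀ = ⌊√197⌋ = 14; iterate m_{k+1} = d_k·a_k − m_k, d_{k+1} = (197 − m_{k+1}²)/d_k, a_{k+1} = ⌊(a₀ + m_{k+1})/d_{k+1}⌋ (starting m₀ = 0, d₀ = 1), with convergents p_k = a_k·p_{k-1} + p_{k-2}, q_k = a_k·q_{k-1} + q_{k-2} (p₋₁ = 1, q₋₁ = 0):
  k = 0: a₀ = 14; p₀/q₀ = 14/1; p₀² − 197·q₀² = 196 − 197 = -1.
  k = 1: m = 14, d = 1, a = ⌊(14 + 14)/1⌋ = 28; p/q = (28·14 + 1)/(28·1 + 0) = 393/28; p² − 197·q² = 154449 − 154448 = 1.
  The first convergent with p² − 197·q² = 1 gives the fundamental solution (x₁, y₁) = (393, 28).
Step 2: Apply the recurrence (x_{n+1}, y_{n+1}) = (x₁x_n + 197y₁y_n, x₁y_n + y₁x_n) repeatedly.
  From (x_1, y_1) = (393, 28): x_2 = 393·393 + 197·28·28 = 308897; y_2 = 393·28 + 28·393 = 22008.
  From (x_2, y_2) = (308897, 22008): x_3 = 393·308897 + 197·28·22008 = 242792649; y_3 = 393·22008 + 28·308897 = 17298260.
  From (x_3, y_3) = (242792649, 17298260): x_4 = 393·242792649 + 197·28·17298260 = 190834713217; y_4 = 393·17298260 + 28·242792649 = 13596410352.
Step 3: Verify x_4² - 197·y_4² = 36417887768614634489089 - 36417887768614634489088 = 1 (should be 1). ✓

(x_1, y_1) = (393, 28); (x_4, y_4) = (190834713217, 13596410352).


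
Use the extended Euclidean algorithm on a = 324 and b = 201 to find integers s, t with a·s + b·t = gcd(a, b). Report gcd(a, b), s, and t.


Euclidean algorithm on (324, 201) — divide until remainder is 0:
  324 = 1 · 201 + 123
  201 = 1 · 123 + 78
  123 = 1 · 78 + 45
  78 = 1 · 45 + 33
  45 = 1 · 33 + 12
  33 = 2 · 12 + 9
  12 = 1 · 9 + 3
  9 = 3 · 3 + 0
gcd(324, 201) = 3.
Track Bezout coefficients alongside the remainders: start with r₀ = 324 = a·1 + b·0 (s = 1, t = 0) and r₁ = 201 = a·0 + b·1 (s = 0, t = 1); each new remainder r_{k+1} = r_{k-1} − q_k·r_k inherits s_{k+1} = s_{k-1} − q_k·s_k, t_{k+1} = t_{k-1} − q_k·t_k, so r_k = a·s_k + b·t_k at every step:
  q = 1: r = 123, s = 1 − 1·0 = 1, t = 0 − 1·1 = -1  (check: 324·1 + 201·(-1) = 123)
  q = 1: r = 78, s = 0 − 1·1 = -1, t = 1 − 1·(-1) = 2  (check: 324·(-1) + 201·2 = 78)
  q = 1: r = 45, s = 1 − 1·(-1) = 2, t = -1 − 1·2 = -3  (check: 324·2 + 201·(-3) = 45)
  q = 1: r = 33, s = -1 − 1·2 = -3, t = 2 − 1·(-3) = 5  (check: 324·(-3) + 201·5 = 33)
  q = 1: r = 12, s = 2 − 1·(-3) = 5, t = -3 − 1·5 = -8  (check: 324·5 + 201·(-8) = 12)
  q = 2: r = 9, s = -3 − 2·5 = -13, t = 5 − 2·(-8) = 21  (check: 324·(-13) + 201·21 = 9)
  q = 1: r = 3, s = 5 − 1·(-13) = 18, t = -8 − 1·21 = -29  (check: 324·18 + 201·(-29) = 3)
The row with r = 3 (the gcd) gives the Bezout coefficients s = 18, t = -29.
Result: 324 · (18) + 201 · (-29) = 3.

gcd(324, 201) = 3; s = 18, t = -29 (check: 324·18 + 201·(-29) = 3).
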